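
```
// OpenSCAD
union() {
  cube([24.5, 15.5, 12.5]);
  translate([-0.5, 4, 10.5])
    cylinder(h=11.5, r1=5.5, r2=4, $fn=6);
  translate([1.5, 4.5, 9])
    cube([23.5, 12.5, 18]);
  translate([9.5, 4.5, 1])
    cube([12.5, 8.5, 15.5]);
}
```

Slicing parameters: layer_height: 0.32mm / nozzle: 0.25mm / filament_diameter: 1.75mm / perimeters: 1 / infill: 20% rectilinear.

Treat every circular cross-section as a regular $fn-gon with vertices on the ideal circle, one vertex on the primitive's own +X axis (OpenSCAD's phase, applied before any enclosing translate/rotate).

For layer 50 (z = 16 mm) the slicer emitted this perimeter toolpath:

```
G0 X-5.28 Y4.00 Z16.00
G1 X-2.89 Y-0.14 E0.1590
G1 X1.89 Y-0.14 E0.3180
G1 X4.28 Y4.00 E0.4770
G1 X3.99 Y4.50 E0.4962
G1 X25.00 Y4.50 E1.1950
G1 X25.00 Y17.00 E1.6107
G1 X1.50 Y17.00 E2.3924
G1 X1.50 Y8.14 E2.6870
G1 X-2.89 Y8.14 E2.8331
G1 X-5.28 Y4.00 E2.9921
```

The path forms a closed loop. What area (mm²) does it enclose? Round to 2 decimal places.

Apply the shoelace formula to the sequence of (X, Y) vertices; enclosed area = 347.87 mm².

347.87 mm²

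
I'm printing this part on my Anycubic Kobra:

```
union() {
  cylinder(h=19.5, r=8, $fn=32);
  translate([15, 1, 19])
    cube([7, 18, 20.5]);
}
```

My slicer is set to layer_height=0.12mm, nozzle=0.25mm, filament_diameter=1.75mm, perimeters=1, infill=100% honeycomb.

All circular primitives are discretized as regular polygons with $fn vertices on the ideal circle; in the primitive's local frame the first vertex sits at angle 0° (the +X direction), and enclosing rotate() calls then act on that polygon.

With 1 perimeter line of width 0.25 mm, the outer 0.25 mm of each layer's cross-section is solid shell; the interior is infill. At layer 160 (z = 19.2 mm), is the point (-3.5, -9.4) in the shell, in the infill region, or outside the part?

outside

At z = 19.2 mm: the cylinder: section is a regular 32-gon, circumradius r=8; the 7×18 cube at (15, 1) contributes its full rectangle; Taking the union: the 2 present regions are separate (no shared area or edge), so areas and boundary lengths simply add and each stays a separate island — 2 connected regions. Overall, the cross-section has 2 separate islands. The nearest boundary edge runs (-1.56, -7.85)→(-3.06, -7.39); distance from the point to it = 2.05 mm. The point is not inside any of the regions above, so it lies outside the cross-section (2.05 mm from the nearest boundary).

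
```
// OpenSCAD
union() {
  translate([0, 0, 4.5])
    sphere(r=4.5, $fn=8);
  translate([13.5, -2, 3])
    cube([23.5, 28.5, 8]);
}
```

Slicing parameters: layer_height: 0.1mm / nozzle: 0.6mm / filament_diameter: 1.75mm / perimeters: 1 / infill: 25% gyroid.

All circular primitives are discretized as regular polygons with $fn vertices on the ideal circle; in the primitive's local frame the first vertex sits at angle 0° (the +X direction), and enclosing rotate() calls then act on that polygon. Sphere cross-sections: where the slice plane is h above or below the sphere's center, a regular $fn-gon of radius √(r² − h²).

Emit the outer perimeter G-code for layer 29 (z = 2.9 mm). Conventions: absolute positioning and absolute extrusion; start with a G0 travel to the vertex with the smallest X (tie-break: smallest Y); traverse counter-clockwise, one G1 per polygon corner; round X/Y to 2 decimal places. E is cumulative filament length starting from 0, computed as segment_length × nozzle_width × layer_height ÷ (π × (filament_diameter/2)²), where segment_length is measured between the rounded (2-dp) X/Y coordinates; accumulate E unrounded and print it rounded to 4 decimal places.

At z = 2.9 mm: the sphere: section is a regular 8-gon, circumradius = √(r²−h²) = √(4.5²−1.6²) = 4.206; the cube at (13.5, -2) is absent (z outside [3, 11]); Taking the union: only the r=4.5 sphere is present, so the union is just that shape — 1 connected region. The outline is a single polygon with 8 vertices. Extrusion per mm of travel: 0.6 × 0.1 / (π × 0.875²) = 0.024945. Accumulating E over each segment gives final E = 0.6423.

G0 X-4.21 Y0.00 Z2.90
G1 X-2.97 Y-2.97 E0.0803
G1 X0.00 Y-4.21 E0.1606
G1 X2.97 Y-2.97 E0.2409
G1 X4.21 Y0.00 E0.3211
G1 X2.97 Y2.97 E0.4014
G1 X0.00 Y4.21 E0.4817
G1 X-2.97 Y2.97 E0.5620
G1 X-4.21 Y0.00 E0.6423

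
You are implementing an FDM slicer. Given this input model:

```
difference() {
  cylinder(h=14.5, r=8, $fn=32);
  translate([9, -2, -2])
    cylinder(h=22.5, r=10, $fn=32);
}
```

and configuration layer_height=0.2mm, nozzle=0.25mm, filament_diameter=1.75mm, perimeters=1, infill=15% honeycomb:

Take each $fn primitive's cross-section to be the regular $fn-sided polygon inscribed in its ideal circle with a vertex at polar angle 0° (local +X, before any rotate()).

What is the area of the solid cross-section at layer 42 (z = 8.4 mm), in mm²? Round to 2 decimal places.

At z = 8.4 mm: the r=8 cylinder contributes a regular 32-gon of circumradius 8 (area = (32/2)·8.000²·sin(360°/32) = 199.77 mm²); the cylinder at (9, -2): section is a regular 32-gon, circumradius r=10 (area = (32/2)·10.000²·sin(360°/32) = 312.14 mm²); After the difference (first − rest): starting from the r=8 cylinder (199.77 mm²), the r=10 cylinder at (9, -2) partially overlaps it — only the 93.75 mm² overlap (of its 312.14 mm²) is removed, clipping the outline — area = 106.02 mm². Overall, the cross-section is a single solid region. Net area = 106.02 mm².

106.02 mm²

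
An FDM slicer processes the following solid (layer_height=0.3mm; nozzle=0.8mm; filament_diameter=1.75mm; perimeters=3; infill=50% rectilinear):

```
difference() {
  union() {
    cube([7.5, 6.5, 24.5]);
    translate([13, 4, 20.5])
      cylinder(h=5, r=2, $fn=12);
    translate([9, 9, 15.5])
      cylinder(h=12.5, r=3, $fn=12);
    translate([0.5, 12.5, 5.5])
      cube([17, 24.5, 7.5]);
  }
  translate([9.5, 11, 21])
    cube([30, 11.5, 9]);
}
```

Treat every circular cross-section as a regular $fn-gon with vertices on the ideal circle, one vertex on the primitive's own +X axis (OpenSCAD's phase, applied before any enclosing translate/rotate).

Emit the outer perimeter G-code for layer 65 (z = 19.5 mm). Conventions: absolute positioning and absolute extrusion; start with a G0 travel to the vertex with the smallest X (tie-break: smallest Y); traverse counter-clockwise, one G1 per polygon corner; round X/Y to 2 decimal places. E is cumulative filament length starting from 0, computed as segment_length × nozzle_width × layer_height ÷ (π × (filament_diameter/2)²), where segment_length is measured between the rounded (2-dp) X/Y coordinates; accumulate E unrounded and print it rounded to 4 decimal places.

G0 X0.00 Y0.00 Z19.50
G1 X7.50 Y0.00 E0.7484
G1 X7.50 Y6.40 E1.3869
G1 X9.00 Y6.00 E1.5418
G1 X10.50 Y6.40 E1.6967
G1 X11.60 Y7.50 E1.8520
G1 X12.00 Y9.00 E2.0069
G1 X11.60 Y10.50 E2.1618
G1 X10.50 Y11.60 E2.3170
G1 X9.00 Y12.00 E2.4719
G1 X7.50 Y11.60 E2.6268
G1 X6.40 Y10.50 E2.7820
G1 X6.00 Y9.00 E2.9369
G1 X6.40 Y7.50 E3.0918
G1 X7.40 Y6.50 E3.2329
G1 X0.00 Y6.50 E3.9713
G1 X0.00 Y0.00 E4.6199

At z = 19.5 mm: the cube (footprint 7.5×6.5) is included at this height; the cylinder at (13, 4) does not reach this height (z outside [20.5, 25.5]); the cylinder at (9, 9): section is a regular 12-gon, circumradius r=3; the cube at (0.5, 12.5) does not reach this height (z outside [5.5, 13]); Combining (union): the regions partially overlap (shared area 0.00 mm²), so overlapping operands fuse into one piece — 1 connected region; the cube at (9.5, 11) is not intersected at this z (z outside [21, 30]); Taking the first minus the rest: none of the subtracted shapes is present at this height, so that combined region is unchanged — 1 connected region. The outline is a single polygon with 16 vertices. Extrusion per mm of travel: 0.8 × 0.3 / (π × 0.875²) = 0.099780. Accumulating E over each segment gives final E = 4.6199.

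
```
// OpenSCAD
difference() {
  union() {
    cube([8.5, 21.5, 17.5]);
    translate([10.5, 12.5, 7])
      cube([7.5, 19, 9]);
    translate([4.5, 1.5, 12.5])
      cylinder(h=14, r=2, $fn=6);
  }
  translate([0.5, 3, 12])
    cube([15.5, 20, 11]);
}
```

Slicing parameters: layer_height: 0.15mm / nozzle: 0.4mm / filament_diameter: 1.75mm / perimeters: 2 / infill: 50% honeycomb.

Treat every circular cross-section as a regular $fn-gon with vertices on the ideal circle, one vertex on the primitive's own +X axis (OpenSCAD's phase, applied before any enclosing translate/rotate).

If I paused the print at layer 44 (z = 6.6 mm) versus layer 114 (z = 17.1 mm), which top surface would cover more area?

Layer 44 (z = 6.6): the cube (footprint 8.5×21.5) is included at this height (area 182.75 mm²); the cube at (10.5, 12.5) is not intersected at this z (z outside [7, 16]); the cylinder at (4.5, 1.5) is not intersected at this z (z outside [12.5, 26.5]); Taking the union: only the 8.5×21.5 cube is present, so the union is just that shape — area = 182.75 mm²; the cube at (0.5, 3) does not reach this height (z outside [12, 23]); After the difference (first − rest): none of the subtracted shapes is present at this height, so that combined region is unchanged — area = 182.75 mm². So its area = 182.75 mm². Layer 114 (z = 17.1): the 8.5×21.5 cube contributes its full rectangle (area 182.75 mm²); the cube at (10.5, 12.5) is absent (z outside [7, 16]); the r=2 cylinder at (4.5, 1.5) contributes a regular 6-gon of circumradius 2 (area = (6/2)·2.000²·sin(360°/6) = 10.39 mm²); Combining (union): the regions partially overlap — summed areas 193.14 mm² minus the doubly-counted overlap 9.90 mm² gives 183.25 mm² — area = 183.25 mm²; the 15.5×20 cube at (0.5, 3) contributes its full rectangle (area 310.00 mm²); Subtracting the remaining from the first: starting from that combined region (183.25 mm²), the 15.5×20 cube at (0.5, 3) partially overlaps it — only the 148.00 mm² overlap (of its 310.00 mm²) is removed, clipping the outline — area = 35.25 mm². So its area = 35.25 mm². Layer 44 is larger (182.75 vs 35.25 mm²).

layer 44 (z = 6.6 mm)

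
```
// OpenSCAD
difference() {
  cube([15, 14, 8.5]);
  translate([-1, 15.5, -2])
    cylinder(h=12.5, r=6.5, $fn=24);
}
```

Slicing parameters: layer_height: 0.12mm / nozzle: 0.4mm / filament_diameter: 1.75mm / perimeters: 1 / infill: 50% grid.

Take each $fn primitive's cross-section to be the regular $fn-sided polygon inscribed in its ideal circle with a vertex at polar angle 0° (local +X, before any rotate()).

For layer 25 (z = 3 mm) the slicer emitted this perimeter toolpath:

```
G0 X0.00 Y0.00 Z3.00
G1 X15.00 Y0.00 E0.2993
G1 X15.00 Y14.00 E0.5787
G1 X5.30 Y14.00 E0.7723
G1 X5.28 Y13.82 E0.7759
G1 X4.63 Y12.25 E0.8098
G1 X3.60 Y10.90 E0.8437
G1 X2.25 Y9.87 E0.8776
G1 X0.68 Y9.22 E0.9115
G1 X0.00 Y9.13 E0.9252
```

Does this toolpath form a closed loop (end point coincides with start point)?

Start point (G0): (0.00, 0.00). End point (last G1): the path does not return to the start — open.

no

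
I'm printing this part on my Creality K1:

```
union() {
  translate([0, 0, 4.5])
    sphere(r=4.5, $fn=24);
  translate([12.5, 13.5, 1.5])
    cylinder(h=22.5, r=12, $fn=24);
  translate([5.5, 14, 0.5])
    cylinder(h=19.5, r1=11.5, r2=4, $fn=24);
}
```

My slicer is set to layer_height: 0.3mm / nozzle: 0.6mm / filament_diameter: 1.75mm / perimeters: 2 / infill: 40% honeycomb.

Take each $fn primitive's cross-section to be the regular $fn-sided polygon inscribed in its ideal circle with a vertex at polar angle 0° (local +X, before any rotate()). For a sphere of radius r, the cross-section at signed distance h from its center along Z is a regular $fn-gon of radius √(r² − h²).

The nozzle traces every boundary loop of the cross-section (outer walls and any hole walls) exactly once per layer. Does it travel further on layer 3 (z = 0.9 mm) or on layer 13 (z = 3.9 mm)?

layer 13 (z = 3.9 mm)

Layer 3 (z = 0.9): the r=4.5 sphere slices to a regular 24-gon of circumradius 2.700 (√(r²−h²) with h=3.6 from center) (perimeter = 2·24·2.700·sin(180°/24) = 16.92 mm); the cylinder at (12.5, 13.5) is absent (z outside [1.5, 24]); the cone at (5.5, 14) contributes a regular 24-gon of circumradius 11.346 (interpolated between r1=11.5 and r2=4 at t=0.021) (perimeter = 2·24·11.346·sin(180°/24) = 71.09 mm); Taking the union: the 2 present regions are separate (no shared area or edge), so areas and boundary lengths simply add and each stays a separate island — boundary = 88.00 mm. So its perimeter = 88.00 mm. Layer 13 (z = 3.9): the r=4.5 sphere slices to a regular 24-gon of circumradius 4.460 (√(r²−h²) with h=0.6 from center) (perimeter = 2·24·4.460·sin(180°/24) = 27.94 mm); the cylinder at (12.5, 13.5): section is a regular 24-gon, circumradius r=12 (perimeter = 2·24·12.000·sin(180°/24) = 75.18 mm); the cone at (5.5, 14) contributes a regular 24-gon of circumradius 10.192 (interpolated between r1=11.5 and r2=4 at t=0.174) (perimeter = 2·24·10.192·sin(180°/24) = 63.86 mm); Combining (union): the regions partially overlap (shared area 227.38 mm²), so the edge portions inside another operand are dropped and the merged outline is re-measured after clipping — boundary = 112.22 mm. So its perimeter = 112.22 mm. Layer 13 is larger (112.22 vs 88.00 mm).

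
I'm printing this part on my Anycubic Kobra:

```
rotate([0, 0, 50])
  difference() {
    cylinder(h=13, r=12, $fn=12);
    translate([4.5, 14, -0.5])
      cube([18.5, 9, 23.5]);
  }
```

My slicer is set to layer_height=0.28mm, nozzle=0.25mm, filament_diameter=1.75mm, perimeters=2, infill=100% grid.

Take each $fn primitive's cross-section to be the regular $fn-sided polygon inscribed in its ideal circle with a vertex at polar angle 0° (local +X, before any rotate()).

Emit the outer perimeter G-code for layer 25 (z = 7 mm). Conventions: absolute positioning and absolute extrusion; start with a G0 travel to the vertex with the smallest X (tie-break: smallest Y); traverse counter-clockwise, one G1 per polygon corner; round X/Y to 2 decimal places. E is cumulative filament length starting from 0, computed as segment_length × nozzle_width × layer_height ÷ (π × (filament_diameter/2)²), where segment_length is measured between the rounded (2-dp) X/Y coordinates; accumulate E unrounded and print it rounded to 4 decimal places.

At z = 7 mm: the r=12 cylinder contributes a regular 12-gon of circumradius 12; the cube at (4.5, 14) (footprint 18.5×9) is included at this height; After the difference (first − rest): starting from the r=12 cylinder, the 18.5×9 cube at (4.5, 14) misses the remaining region (no effect) — 1 connected region; (whole slice rotated 50° about Z — lengths, areas and connectivity unchanged). The outline is a single polygon with 12 vertices. Extrusion per mm of travel: 0.25 × 0.28 / (π × 0.875²) = 0.029103. Accumulating E over each segment gives final E = 2.1693.

G0 X-11.82 Y2.08 Z7.00
G1 X-11.28 Y-4.10 E0.1805
G1 X-7.71 Y-9.19 E0.3615
G1 X-2.08 Y-11.82 E0.5423
G1 X4.10 Y-11.28 E0.7229
G1 X9.19 Y-7.71 E0.9038
G1 X11.82 Y-2.08 E1.0846
G1 X11.28 Y4.10 E1.2652
G1 X7.71 Y9.19 E1.4461
G1 X2.08 Y11.82 E1.6270
G1 X-4.10 Y11.28 E1.8075
G1 X-9.19 Y7.71 E1.9884
G1 X-11.82 Y2.08 E2.1693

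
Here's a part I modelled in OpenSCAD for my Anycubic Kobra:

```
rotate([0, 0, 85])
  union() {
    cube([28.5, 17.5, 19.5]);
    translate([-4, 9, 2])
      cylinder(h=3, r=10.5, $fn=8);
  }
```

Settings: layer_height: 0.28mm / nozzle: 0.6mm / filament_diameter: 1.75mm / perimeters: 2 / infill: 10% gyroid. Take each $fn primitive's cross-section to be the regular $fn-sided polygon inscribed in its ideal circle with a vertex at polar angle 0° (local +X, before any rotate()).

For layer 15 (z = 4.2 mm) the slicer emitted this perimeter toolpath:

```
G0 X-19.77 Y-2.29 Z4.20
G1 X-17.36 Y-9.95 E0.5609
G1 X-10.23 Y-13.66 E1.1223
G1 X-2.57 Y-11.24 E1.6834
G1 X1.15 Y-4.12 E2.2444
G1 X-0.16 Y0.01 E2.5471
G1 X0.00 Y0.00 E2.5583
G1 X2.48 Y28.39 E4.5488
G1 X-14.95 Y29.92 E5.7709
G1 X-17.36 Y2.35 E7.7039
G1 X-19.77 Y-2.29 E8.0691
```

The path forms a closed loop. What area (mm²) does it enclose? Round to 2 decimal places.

Apply the shoelace formula to the sequence of (X, Y) vertices; enclosed area = 732.09 mm².

732.09 mm²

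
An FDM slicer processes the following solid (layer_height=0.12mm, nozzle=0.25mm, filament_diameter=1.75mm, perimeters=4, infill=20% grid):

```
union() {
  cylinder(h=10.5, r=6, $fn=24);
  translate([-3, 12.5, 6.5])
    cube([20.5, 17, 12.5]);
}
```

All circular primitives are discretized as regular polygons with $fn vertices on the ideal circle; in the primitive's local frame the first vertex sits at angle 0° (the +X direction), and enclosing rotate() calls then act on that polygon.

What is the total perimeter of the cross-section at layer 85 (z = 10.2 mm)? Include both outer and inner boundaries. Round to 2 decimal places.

At z = 10.2 mm: the r=6 cylinder contributes a regular 24-gon of circumradius 6 (perimeter = 2·24·6.000·sin(180°/24) = 37.59 mm); the cube at (-3, 12.5) (footprint 20.5×17) is included at this height (perimeter 75.00 mm); Merging all regions: the 2 present regions are separate (no shared area or edge), so areas and boundary lengths simply add and each stays a separate island — boundary = 112.59 mm. Overall, the cross-section has 2 separate islands. Total boundary length (outer) = 112.59 mm.

112.59 mm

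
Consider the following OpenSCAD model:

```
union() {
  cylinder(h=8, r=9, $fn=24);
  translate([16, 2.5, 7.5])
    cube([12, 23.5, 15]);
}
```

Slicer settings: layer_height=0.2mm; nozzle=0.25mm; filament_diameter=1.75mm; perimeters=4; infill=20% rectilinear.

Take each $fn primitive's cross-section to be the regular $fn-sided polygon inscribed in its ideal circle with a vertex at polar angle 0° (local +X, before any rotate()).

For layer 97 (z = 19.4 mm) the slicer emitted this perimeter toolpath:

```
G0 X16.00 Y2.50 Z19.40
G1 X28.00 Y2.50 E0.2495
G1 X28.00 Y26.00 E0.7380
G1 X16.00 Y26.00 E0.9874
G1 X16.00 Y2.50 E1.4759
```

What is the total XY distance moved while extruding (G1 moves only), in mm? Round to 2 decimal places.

Sum the Euclidean lengths of each G1 segment: total = 71.00 mm.

71.00 mm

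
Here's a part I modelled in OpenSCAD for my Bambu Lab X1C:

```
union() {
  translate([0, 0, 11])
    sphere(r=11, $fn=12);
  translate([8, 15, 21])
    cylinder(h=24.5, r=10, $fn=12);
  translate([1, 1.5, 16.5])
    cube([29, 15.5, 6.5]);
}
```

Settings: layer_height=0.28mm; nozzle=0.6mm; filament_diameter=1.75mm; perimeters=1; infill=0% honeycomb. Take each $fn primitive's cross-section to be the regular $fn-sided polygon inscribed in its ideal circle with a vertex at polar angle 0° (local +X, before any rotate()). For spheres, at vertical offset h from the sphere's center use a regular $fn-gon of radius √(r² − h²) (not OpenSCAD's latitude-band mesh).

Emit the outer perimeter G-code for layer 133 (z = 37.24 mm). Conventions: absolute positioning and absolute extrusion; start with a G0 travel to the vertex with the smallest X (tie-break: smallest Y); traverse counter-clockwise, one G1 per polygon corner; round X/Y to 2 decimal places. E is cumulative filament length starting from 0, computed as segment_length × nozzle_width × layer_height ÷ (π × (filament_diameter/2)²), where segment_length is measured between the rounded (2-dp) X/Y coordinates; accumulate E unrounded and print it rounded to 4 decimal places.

At z = 37.24 mm: the sphere is absent (|z−center|=26.240 > r=11); the cylinder at (8, 15): section is a regular 12-gon, circumradius r=10; the cube at (1, 1.5) is absent (z outside [16.5, 23]); Merging all regions: only the r=10 cylinder at (8, 15) is present, so the union is just that shape — 1 connected region. The outline is a single polygon with 12 vertices. Extrusion per mm of travel: 0.6 × 0.28 / (π × 0.875²) = 0.069846. Accumulating E over each segment gives final E = 4.3385.

G0 X-2.00 Y15.00 Z37.24
G1 X-0.66 Y10.00 E0.3616
G1 X3.00 Y6.34 E0.7231
G1 X8.00 Y5.00 E1.0846
G1 X13.00 Y6.34 E1.4462
G1 X16.66 Y10.00 E1.8077
G1 X18.00 Y15.00 E2.1693
G1 X16.66 Y20.00 E2.5308
G1 X13.00 Y23.66 E2.8924
G1 X8.00 Y25.00 E3.2539
G1 X3.00 Y23.66 E3.6155
G1 X-0.66 Y20.00 E3.9770
G1 X-2.00 Y15.00 E4.3385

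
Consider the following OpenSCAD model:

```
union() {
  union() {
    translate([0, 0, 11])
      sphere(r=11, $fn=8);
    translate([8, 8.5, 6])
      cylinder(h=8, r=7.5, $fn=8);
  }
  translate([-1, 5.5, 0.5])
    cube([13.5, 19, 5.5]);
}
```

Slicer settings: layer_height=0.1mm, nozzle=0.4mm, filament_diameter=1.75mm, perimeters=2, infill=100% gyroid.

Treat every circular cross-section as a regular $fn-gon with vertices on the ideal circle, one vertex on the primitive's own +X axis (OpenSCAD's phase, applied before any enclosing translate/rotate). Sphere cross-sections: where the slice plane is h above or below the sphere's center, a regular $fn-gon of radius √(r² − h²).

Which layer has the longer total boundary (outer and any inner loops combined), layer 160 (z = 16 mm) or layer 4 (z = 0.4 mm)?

Layer 160 (z = 16): the r=11 sphere slices to a regular 8-gon of circumradius 9.798 (√(r²−h²) with h=5 from center) (perimeter = 2·8·9.798·sin(180°/8) = 59.99 mm); the cylinder at (8, 8.5) is absent (z outside [6, 14]); Taking the union: only the r=11 sphere is present, so the union is just that shape — boundary = 59.99 mm; the cube at (-1, 5.5) does not reach this height (z outside [0.5, 6]); Combining (union): only that combined region is present, so the union is just that shape — boundary = 59.99 mm. So its perimeter = 59.99 mm. Layer 4 (z = 0.4): the r=11 sphere contributes a regular 8-gon of circumradius √(11²−10.6²) = 2.939 (perimeter = 2·8·2.939·sin(180°/8) = 18.00 mm); the cylinder at (8, 8.5) is not intersected at this z (z outside [6, 14]); Merging all regions: only the r=11 sphere is present, so the union is just that shape — boundary = 18.00 mm; the cube at (-1, 5.5) is not intersected at this z (z outside [0.5, 6]); Merging all regions: only the result so far is present, so the union is just that shape — boundary = 18.00 mm. So its perimeter = 18.00 mm. Layer 160 is larger (59.99 vs 18.00 mm).

layer 160 (z = 16 mm)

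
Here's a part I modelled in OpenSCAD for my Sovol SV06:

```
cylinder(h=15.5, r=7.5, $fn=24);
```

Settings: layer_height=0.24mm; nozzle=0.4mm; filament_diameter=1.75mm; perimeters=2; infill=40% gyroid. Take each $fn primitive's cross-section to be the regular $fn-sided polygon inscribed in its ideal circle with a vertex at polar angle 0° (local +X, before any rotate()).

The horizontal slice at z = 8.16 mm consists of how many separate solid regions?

At z = 8.16 mm: the cylinder: section is a regular 24-gon, circumradius r=7.5. The result has 1 disconnected region.

1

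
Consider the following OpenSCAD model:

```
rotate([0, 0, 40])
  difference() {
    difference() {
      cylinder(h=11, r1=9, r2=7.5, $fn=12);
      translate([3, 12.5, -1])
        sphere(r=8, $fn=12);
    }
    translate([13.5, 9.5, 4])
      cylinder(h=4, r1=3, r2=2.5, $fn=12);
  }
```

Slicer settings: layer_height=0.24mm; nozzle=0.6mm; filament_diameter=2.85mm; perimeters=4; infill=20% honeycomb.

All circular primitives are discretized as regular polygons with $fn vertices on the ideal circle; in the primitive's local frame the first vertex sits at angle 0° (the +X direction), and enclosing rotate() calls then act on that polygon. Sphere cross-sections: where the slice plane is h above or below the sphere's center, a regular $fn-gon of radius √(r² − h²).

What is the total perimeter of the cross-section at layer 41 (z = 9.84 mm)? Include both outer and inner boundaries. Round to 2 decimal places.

At z = 9.84 mm: the cone: at t=0.895 of its height the radius interpolates to r₁+(r₂−r₁)t = 7.658, giving a regular 12-gon of that circumradius (perimeter = 2·12·7.658·sin(180°/12) = 47.57 mm); the sphere at (3, 12.5) does not reach this height (|z−center|=10.840 > r=8); Subtracting the remaining from the first: none of the subtracted shapes is present at this height, so the cone is unchanged — boundary = 47.57 mm; the cone at (13.5, 9.5) is absent (z outside [4, 8]); Taking the first minus the rest: none of the subtracted shapes is present at this height, so that combined region is unchanged — boundary = 47.57 mm; (rotated 40° about Z; rotation is an isometry so areas/perimeters/island counts are preserved). Overall, the cross-section is a single solid region. Total boundary length (outer) = 47.57 mm.

47.57 mm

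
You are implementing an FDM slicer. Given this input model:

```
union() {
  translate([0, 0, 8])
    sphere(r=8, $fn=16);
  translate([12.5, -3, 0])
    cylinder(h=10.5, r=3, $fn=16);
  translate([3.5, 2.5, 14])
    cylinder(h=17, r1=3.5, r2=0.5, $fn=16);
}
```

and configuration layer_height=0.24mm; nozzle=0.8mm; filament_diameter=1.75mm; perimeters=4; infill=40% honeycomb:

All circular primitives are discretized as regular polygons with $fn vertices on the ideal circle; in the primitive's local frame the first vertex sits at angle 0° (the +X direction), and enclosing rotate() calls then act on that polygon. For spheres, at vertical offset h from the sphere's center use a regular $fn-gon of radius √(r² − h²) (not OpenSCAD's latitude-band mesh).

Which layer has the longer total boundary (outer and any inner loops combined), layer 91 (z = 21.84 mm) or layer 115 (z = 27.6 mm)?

layer 91 (z = 21.84 mm)

Layer 91 (z = 21.84): the sphere does not reach this height (|z−center|=13.840 > r=8); the cylinder at (12.5, -3) is absent (z outside [0, 10.5]); the cone at (3.5, 2.5): at t=0.461 of its height the radius interpolates to r₁+(r₂−r₁)t = 2.116, giving a regular 16-gon of that circumradius (perimeter = 2·16·2.116·sin(180°/16) = 13.21 mm); Combining (union): only the cone at (3.5, 2.5) is present, so the union is just that shape — boundary = 13.21 mm. So its perimeter = 13.21 mm. Layer 115 (z = 27.6): the sphere does not reach this height (|z−center|=19.600 > r=8); the cylinder at (12.5, -3) is absent (z outside [0, 10.5]); the cone at (3.5, 2.5): at t=0.800 of its height the radius interpolates to r₁+(r₂−r₁)t = 1.100, giving a regular 16-gon of that circumradius (perimeter = 2·16·1.100·sin(180°/16) = 6.87 mm); Combining (union): only the cone at (3.5, 2.5) is present, so the union is just that shape — boundary = 6.87 mm. So its perimeter = 6.87 mm. Layer 91 is larger (13.21 vs 6.87 mm).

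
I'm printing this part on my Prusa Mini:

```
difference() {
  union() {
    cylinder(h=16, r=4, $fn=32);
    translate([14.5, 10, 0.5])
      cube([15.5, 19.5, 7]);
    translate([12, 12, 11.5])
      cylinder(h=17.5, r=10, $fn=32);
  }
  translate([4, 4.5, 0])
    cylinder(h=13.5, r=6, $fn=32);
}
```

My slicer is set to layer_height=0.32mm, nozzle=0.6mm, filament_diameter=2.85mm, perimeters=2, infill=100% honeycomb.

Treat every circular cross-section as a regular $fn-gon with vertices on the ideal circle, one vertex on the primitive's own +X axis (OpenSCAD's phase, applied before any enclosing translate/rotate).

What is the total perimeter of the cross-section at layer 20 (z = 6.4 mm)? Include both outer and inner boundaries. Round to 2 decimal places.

93.44 mm

At z = 6.4 mm: the r=4 cylinder gives a regular 32-gon of circumradius 4 (constant along its height) (perimeter = 2·32·4.000·sin(180°/32) = 25.09 mm); the 15.5×19.5 cube at (14.5, 10) contributes its full rectangle (perimeter 70.00 mm); the cylinder at (12, 12) does not reach this height (z outside [11.5, 29]); Taking the union: the 2 present regions are separate (no shared area or edge), so areas and boundary lengths simply add and each stays a separate island — boundary = 95.09 mm; the r=6 cylinder at (4, 4.5) contributes a regular 32-gon of circumradius 6 (perimeter = 2·32·6.000·sin(180°/32) = 37.64 mm); Subtracting the remaining from the first: starting from the result so far, the r=6 cylinder at (4, 4.5) partially overlaps it — only the 21.10 mm² overlap (of its 112.37 mm²) is removed, clipping the outline — boundary = 93.44 mm. Overall, the cross-section has 2 separate islands. Total boundary length (outer) = 93.44 mm.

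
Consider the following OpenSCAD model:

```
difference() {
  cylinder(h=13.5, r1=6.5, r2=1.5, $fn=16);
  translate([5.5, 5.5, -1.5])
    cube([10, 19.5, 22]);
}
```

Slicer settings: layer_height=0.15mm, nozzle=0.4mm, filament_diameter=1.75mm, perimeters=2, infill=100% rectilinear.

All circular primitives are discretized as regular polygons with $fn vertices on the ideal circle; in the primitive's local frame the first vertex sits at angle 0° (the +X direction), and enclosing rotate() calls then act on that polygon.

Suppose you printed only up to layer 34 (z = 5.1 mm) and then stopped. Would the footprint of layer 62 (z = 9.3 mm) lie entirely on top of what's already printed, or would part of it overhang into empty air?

Compare the two slices. At z = 5.1: the cone (r1=6.5→r2=1.5) has section circumradius 4.611 here — a regular 16-gon (area = (16/2)·4.611²·sin(360°/16) = 65.09 mm²); the cube at (5.5, 5.5) (footprint 10×19.5) is included at this height (area 195.00 mm²); Subtracting the remaining from the first: starting from the cone (65.09 mm²), the 10×19.5 cube at (5.5, 5.5) misses the remaining region (no effect) — area = 65.09 mm². At z = 9.3: the cone contributes a regular 16-gon of circumradius 3.056 (interpolated between r1=6.5 and r2=1.5 at t=0.689) (area = (16/2)·3.056²·sin(360°/16) = 28.58 mm²); the cube at (5.5, 5.5) is present — its section is the full 10×19.5 rectangle (area 195.00 mm²); Taking the first minus the rest: starting from the cone (28.58 mm²), the 10×19.5 cube at (5.5, 5.5) misses the remaining region (no effect) — area = 28.58 mm². Checking containment: the cross-section at z = 9.3 is a subset of the cross-section at z = 5.1.

entirely on top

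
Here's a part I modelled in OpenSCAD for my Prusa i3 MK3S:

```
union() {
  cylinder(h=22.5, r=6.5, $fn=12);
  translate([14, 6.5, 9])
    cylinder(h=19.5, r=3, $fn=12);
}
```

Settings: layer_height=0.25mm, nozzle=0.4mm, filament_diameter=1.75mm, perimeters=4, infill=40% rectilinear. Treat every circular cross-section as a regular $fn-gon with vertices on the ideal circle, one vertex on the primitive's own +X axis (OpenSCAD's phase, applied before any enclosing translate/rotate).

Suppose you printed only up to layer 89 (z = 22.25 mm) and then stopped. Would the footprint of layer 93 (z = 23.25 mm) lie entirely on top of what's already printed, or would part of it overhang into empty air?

Compare the two slices. At z = 22.25: the r=6.5 cylinder gives a regular 12-gon of circumradius 6.5 (constant along its height) (area = (12/2)·6.500²·sin(360°/12) = 126.75 mm²); the r=3 cylinder at (14, 6.5) contributes a regular 12-gon of circumradius 3 (area = (12/2)·3.000²·sin(360°/12) = 27.00 mm²); Taking the union: the 2 present regions are separate (no shared area or edge), so areas and boundary lengths simply add and each stays a separate island — area = 153.75 mm². At z = 23.25: the cylinder is absent (z outside [0, 22.5]); the r=3 cylinder at (14, 6.5) contributes a regular 12-gon of circumradius 3 (area = (12/2)·3.000²·sin(360°/12) = 27.00 mm²); Merging all regions: only the r=3 cylinder at (14, 6.5) is present, so the union is just that shape — area = 27.00 mm². Checking containment: the cross-section at z = 23.25 is a subset of the cross-section at z = 22.25.

entirely on top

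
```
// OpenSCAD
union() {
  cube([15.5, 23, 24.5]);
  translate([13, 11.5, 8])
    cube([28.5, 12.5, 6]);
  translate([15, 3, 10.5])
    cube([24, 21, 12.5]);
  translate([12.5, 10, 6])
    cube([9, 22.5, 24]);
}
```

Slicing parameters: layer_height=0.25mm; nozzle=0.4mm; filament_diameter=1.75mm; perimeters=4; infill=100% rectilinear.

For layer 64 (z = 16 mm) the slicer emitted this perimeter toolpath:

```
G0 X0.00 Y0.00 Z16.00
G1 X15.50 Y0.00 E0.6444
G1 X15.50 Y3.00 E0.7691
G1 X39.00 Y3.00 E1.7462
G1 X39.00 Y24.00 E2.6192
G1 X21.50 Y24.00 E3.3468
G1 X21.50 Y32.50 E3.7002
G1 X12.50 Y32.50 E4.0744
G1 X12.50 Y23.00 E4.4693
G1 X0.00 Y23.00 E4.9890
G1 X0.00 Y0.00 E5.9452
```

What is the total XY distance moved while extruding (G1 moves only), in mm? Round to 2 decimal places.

143.00 mm

Sum the Euclidean lengths of each G1 segment: total = 143.00 mm.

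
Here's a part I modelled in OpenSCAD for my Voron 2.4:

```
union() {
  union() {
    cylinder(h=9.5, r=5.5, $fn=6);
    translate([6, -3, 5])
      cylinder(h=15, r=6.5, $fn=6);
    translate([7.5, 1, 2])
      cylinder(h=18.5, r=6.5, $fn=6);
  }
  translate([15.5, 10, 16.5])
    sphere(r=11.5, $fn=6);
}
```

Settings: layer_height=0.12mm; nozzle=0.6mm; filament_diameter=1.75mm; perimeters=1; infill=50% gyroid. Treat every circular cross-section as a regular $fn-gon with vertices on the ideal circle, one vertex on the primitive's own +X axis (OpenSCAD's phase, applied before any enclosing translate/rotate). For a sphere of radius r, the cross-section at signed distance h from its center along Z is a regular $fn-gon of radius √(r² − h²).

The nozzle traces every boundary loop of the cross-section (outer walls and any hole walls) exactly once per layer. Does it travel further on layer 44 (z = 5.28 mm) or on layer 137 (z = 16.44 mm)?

layer 137 (z = 16.44 mm)

Layer 44 (z = 5.28): the r=5.5 cylinder contributes a regular 6-gon of circumradius 5.5 (perimeter = 2·6·5.500·sin(180°/6) = 33.00 mm); the cylinder at (6, -3): section is a regular 6-gon, circumradius r=6.5 (perimeter = 2·6·6.500·sin(180°/6) = 39.00 mm); the cylinder at (7.5, 1): section is a regular 6-gon, circumradius r=6.5 (perimeter = 2·6·6.500·sin(180°/6) = 39.00 mm); Combining (union): the regions partially overlap (shared area 89.61 mm²), so the edge portions inside another operand are dropped and the merged outline is re-measured after clipping — boundary = 57.85 mm; the r=11.5 sphere at (15.5, 10) contributes a regular 6-gon of circumradius √(11.5²−11.22²) = 2.522 (perimeter = 2·6·2.522·sin(180°/6) = 15.13 mm); Taking the union: the 2 present regions are separate (no shared area or edge), so areas and boundary lengths simply add and each stays a separate island — boundary = 72.98 mm. So its perimeter = 72.98 mm. Layer 137 (z = 16.44): the cylinder does not reach this height (z outside [0, 9.5]); the r=6.5 cylinder at (6, -3) gives a regular 6-gon of circumradius 6.5 (constant along its height) (perimeter = 2·6·6.500·sin(180°/6) = 39.00 mm); the r=6.5 cylinder at (7.5, 1) contributes a regular 6-gon of circumradius 6.5 (perimeter = 2·6·6.500·sin(180°/6) = 39.00 mm); Taking the union: the regions partially overlap (shared area 60.44 mm²), so the edge portions inside another operand are dropped and the merged outline is re-measured after clipping — boundary = 48.24 mm; the r=11.5 sphere at (15.5, 10) slices to a regular 6-gon of circumradius 11.500 (√(r²−h²) with h=0.06 from center) (perimeter = 2·6·11.500·sin(180°/6) = 69.00 mm); Taking the union: the regions partially overlap (shared area 31.12 mm²), so the edge portions inside another operand are dropped and the merged outline is re-measured after clipping — boundary = 93.52 mm. So its perimeter = 93.52 mm. Layer 137 is larger (93.52 vs 72.98 mm).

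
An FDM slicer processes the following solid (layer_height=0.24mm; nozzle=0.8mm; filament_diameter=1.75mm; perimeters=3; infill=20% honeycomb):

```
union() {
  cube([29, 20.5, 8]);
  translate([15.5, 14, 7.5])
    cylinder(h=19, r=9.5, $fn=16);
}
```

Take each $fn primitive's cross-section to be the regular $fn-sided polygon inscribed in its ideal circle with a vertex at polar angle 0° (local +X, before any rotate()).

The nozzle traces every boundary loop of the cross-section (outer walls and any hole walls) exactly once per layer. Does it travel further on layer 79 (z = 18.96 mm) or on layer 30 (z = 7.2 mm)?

Layer 79 (z = 18.96): the cube is not intersected at this z (z outside [0, 8]); the r=9.5 cylinder at (15.5, 14) contributes a regular 16-gon of circumradius 9.5 (perimeter = 2·16·9.500·sin(180°/16) = 59.31 mm); Merging all regions: only the r=9.5 cylinder at (15.5, 14) is present, so the union is just that shape — boundary = 59.31 mm. So its perimeter = 59.31 mm. Layer 30 (z = 7.2): the 29×20.5 cube contributes its full rectangle (perimeter 99.00 mm); the cylinder at (15.5, 14) is not intersected at this z (z outside [7.5, 26.5]); Merging all regions: only the 29×20.5 cube is present, so the union is just that shape — boundary = 99.00 mm. So its perimeter = 99.00 mm. Layer 30 is larger (99.00 vs 59.31 mm).

layer 30 (z = 7.2 mm)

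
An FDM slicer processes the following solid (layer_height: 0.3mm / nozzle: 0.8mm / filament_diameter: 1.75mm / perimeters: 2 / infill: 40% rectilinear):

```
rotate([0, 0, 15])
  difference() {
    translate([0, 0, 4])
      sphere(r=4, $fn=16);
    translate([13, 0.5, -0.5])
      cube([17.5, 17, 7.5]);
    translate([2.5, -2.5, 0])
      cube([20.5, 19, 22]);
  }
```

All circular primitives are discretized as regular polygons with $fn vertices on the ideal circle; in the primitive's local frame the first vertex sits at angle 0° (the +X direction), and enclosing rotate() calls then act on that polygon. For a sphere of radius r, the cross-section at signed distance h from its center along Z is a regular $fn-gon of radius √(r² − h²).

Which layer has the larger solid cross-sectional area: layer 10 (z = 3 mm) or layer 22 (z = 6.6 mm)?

layer 10 (z = 3 mm)

Layer 10 (z = 3): the sphere: section is a regular 16-gon, circumradius = √(r²−h²) = √(4²−1²) = 3.873 (area = (16/2)·3.873²·sin(360°/16) = 45.92 mm²); the cube at (13, 0.5) is present — its section is the full 17.5×17 rectangle (area 297.50 mm²); the cube at (2.5, -2.5) is present — its section is the full 20.5×19 rectangle (area 389.50 mm²); Subtracting the remaining from the first: starting from the r=4 sphere (45.92 mm²), the 17.5×17 cube at (13, 0.5) misses the remaining region (no effect); the 20.5×19 cube at (2.5, -2.5) partially overlaps it — only the 5.23 mm² overlap (of its 389.50 mm²) is removed, clipping the outline — area = 40.69 mm²; (whole slice rotated 15° about Z — lengths, areas and connectivity unchanged). So its area = 40.69 mm². Layer 22 (z = 6.6): the sphere: section is a regular 16-gon, circumradius = √(r²−h²) = √(4²−2.6²) = 3.040 (area = (16/2)·3.040²·sin(360°/16) = 28.29 mm²); the 17.5×17 cube at (13, 0.5) contributes its full rectangle (area 297.50 mm²); the cube at (2.5, -2.5) is present — its section is the full 20.5×19 rectangle (area 389.50 mm²); After the difference (first − rest): starting from the r=4 sphere (28.29 mm²), the 17.5×17 cube at (13, 0.5) misses the remaining region (no effect); the 20.5×19 cube at (2.5, -2.5) partially overlaps it — only the 1.13 mm² overlap (of its 389.50 mm²) is removed, clipping the outline — area = 27.16 mm²; (rotated 15° about Z; rotation is an isometry so areas/perimeters/island counts are preserved). So its area = 27.16 mm². Layer 10 is larger (40.69 vs 27.16 mm²).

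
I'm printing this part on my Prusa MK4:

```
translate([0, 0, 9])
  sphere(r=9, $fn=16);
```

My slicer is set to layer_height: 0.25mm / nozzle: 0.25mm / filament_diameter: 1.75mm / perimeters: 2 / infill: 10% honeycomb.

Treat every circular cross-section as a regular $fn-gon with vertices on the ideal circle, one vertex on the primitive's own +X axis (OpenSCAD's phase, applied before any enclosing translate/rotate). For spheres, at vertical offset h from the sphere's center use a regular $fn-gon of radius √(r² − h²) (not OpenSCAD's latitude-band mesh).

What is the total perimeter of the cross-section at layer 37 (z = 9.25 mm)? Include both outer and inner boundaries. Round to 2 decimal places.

At z = 9.25 mm: the r=9 sphere contributes a regular 16-gon of circumradius √(9²−0.25²) = 8.997 (perimeter = 2·16·8.997·sin(180°/16) = 56.16 mm). Overall, the cross-section is a single solid region. Total boundary length (outer) = 56.16 mm.

56.16 mm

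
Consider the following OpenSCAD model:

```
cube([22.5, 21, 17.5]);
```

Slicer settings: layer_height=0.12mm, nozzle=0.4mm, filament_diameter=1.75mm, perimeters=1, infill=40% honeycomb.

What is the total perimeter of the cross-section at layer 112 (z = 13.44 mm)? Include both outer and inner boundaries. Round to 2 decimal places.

87.00 mm

At z = 13.44 mm: the cube (footprint 22.5×21) is included at this height (perimeter 87.00 mm). Overall, the cross-section is a single solid region. Total boundary length (outer) = 87.00 mm.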